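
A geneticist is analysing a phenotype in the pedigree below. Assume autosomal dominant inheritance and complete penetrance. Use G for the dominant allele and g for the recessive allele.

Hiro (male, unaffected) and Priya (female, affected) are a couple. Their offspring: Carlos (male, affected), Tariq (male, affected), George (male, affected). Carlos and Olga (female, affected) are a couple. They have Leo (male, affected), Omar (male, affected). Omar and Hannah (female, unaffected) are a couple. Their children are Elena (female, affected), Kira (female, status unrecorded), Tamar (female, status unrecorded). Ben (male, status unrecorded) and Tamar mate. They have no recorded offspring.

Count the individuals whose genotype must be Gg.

Obligate heterozygotes: Carlos is affected so carries G and received g from Hiro (gg), so Carlos is Gg; Tariq is affected so carries G and received g from Hiro (gg), so Tariq is Gg; George is affected so carries G and received g from Hiro (gg), so George is Gg; Elena is affected so carries G and received g from Hannah (gg), so Elena is Gg.
Every other individual is either homozygous by phenotype or has at least one consistent homozygous assignment, so the count is 4.

4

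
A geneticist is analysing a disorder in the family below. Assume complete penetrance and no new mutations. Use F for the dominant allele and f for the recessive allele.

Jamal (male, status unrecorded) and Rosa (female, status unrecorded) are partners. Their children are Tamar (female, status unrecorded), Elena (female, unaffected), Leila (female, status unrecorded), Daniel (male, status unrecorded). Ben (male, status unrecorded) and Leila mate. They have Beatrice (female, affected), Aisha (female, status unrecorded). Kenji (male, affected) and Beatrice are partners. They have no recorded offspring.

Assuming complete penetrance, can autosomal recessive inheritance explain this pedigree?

Yes

A consistent assignment under autosomal recessive exists: Jamal FF, Rosa Ff, Tamar FF, Elena FF, Leila Ff, Daniel FF, Ben Ff, Beatrice ff, Aisha FF, Kenji ff.
In this assignment every recorded phenotype matches its genotype and every non-founder's genotype is obtainable from its parents' genotypes, so the pedigree is consistent.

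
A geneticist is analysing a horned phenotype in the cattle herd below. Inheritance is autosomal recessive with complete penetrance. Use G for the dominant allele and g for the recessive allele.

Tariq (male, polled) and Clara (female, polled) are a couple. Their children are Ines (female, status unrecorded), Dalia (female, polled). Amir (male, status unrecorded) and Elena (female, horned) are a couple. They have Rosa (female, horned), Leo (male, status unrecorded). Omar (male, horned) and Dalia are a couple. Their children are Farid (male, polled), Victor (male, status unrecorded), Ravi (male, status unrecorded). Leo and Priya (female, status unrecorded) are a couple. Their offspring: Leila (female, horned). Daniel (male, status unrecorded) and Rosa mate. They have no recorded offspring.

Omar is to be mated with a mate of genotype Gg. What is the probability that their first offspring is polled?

1/2

Omar is horned, so Omar is gg.
The cross gives 1/2 Gg : 1/2 gg, so P(offspring is polled) = 1/2.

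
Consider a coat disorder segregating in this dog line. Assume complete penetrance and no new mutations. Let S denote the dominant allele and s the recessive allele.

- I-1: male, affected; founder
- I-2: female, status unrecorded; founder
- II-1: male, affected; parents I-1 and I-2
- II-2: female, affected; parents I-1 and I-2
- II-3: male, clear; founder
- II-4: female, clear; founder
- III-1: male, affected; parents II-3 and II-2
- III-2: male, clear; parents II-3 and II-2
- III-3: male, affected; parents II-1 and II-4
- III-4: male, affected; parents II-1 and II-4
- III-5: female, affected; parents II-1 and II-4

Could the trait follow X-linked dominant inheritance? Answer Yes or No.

Under X-linked dominant, III-3 (affected, male) cannot arise from II-1 (affected) × II-4 (clear).

No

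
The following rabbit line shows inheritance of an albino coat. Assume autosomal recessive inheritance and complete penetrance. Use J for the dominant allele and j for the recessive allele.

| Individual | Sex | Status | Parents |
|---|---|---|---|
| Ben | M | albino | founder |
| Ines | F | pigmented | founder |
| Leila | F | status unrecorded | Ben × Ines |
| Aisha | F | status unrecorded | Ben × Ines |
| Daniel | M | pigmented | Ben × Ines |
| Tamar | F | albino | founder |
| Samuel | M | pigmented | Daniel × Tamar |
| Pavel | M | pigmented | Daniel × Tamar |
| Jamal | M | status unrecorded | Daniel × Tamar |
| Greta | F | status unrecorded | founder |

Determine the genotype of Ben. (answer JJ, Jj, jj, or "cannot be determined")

jj

Ben is albino, so Ben is jj.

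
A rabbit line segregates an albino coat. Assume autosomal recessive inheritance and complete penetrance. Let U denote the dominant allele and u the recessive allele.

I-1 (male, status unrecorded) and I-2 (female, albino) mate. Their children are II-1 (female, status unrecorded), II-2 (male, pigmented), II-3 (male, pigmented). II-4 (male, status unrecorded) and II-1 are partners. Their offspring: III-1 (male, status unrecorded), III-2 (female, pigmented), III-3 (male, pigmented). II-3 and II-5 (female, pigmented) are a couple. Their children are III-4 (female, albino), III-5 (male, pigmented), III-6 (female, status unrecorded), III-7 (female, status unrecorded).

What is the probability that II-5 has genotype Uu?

II-5 is pigmented so carries U and passed u to III-4 (uu), so II-5 is Uu, giving P(Uu) = 1.

1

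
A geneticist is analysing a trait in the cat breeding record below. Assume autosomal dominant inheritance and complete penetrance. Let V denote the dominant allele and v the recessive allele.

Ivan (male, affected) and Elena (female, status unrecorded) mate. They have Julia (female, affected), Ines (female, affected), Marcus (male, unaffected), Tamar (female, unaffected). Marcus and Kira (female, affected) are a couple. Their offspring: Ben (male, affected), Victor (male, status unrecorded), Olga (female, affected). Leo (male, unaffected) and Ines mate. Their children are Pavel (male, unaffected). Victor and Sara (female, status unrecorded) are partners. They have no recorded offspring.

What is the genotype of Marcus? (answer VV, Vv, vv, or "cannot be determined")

vv

Marcus is unaffected, so Marcus is vv.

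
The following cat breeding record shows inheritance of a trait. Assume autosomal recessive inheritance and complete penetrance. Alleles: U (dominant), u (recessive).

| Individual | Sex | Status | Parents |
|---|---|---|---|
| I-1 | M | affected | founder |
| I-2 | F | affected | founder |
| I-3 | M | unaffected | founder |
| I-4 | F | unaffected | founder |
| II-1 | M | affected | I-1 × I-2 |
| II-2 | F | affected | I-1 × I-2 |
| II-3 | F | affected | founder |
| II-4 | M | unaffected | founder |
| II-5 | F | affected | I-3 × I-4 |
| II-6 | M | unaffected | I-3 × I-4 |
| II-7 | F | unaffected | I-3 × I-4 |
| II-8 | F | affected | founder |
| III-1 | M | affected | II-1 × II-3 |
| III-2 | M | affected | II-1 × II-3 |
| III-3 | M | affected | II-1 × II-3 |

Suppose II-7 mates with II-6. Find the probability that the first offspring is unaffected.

8/9

I-3 is unaffected so carries U and passed u to II-5 (uu), so I-3 is Uu.
I-4 is unaffected so carries U and passed u to II-5 (uu), so I-4 is Uu.
II-7 is an unaffected offspring of I-3 (Uu) × I-4 (Uu), whose cross gives 1/4 UU : 1/2 Uu : 1/4 uu; conditioning on being unaffected, II-7 is UU with probability 1/3, Uu with probability 2/3.
II-6 is an unaffected offspring of I-3 (Uu) × I-4 (Uu), whose cross gives 1/4 UU : 1/2 Uu : 1/4 uu; conditioning on being unaffected, II-6 is UU with probability 1/3, Uu with probability 2/3.
Summing over parental genotype combinations, P(offspring is unaffected) = 1/9·1 + 2/9·1 + 2/9·1 + 4/9·3/4 = 8/9.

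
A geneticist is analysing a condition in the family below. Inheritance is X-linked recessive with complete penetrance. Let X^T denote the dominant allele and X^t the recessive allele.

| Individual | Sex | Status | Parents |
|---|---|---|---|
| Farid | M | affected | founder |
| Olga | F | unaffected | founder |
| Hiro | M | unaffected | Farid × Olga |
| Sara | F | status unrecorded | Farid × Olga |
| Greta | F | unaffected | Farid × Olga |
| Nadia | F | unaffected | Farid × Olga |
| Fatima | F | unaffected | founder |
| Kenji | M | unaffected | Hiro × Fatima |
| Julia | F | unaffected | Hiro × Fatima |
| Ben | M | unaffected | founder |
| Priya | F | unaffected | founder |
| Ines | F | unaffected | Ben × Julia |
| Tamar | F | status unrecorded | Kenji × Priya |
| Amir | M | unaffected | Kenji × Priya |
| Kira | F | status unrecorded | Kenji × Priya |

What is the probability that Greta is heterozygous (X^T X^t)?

Greta is unaffected so carries T and received t from Farid (X^t Y), so Greta is X^T X^t, giving P(X^T X^t) = 1.

1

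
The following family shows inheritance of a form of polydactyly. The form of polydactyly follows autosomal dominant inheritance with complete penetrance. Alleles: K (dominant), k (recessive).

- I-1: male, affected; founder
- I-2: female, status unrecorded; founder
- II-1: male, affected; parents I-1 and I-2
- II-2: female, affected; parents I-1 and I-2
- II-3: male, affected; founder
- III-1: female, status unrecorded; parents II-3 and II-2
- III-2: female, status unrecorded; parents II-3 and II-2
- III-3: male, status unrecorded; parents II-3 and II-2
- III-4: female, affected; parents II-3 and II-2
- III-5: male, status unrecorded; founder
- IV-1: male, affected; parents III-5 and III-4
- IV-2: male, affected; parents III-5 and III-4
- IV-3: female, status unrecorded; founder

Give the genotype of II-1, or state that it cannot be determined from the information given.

II-1's phenotype allows KK or Kk, and no parent or child forces a single allele at both positions; consistent genotype assignments exist with II-1 as KK or Kk.

cannot be determined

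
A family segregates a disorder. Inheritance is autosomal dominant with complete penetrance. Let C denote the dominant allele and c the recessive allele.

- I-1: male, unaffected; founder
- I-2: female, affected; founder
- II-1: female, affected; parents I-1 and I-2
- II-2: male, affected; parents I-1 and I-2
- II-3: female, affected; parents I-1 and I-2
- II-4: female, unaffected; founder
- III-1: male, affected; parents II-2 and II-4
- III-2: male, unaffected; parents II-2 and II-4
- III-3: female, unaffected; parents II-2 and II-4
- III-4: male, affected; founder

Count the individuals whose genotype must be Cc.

4

Obligate heterozygotes: II-1 is affected so carries C and received c from I-1 (cc), so II-1 is Cc; II-2 is affected so carries C and received c from I-1 (cc), so II-2 is Cc; II-3 is affected so carries C and received c from I-1 (cc), so II-3 is Cc; III-1 is affected so carries C and received c from II-4 (cc), so III-1 is Cc.
Every other individual is either homozygous by phenotype or has at least one consistent homozygous assignment, so the count is 4.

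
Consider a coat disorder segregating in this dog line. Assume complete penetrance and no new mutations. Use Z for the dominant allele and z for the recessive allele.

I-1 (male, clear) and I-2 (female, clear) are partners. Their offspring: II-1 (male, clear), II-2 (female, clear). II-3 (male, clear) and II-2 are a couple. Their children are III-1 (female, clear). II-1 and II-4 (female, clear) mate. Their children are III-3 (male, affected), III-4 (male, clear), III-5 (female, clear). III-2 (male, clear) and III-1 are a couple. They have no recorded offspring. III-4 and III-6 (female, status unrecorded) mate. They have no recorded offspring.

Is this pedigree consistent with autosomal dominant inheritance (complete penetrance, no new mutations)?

Under autosomal dominant, III-3 (affected, male) cannot arise from II-1 (clear) × II-4 (clear).

No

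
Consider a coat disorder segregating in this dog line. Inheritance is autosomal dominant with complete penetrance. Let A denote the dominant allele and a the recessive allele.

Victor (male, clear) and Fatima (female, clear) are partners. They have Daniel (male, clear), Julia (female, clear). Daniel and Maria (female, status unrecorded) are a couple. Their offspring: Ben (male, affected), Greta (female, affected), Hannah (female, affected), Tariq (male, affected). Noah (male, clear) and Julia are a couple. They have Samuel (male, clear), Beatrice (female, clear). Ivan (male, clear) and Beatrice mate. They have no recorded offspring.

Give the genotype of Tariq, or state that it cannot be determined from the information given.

Aa

From phenotype alone, Tariq is AA or Aa.
Tariq is affected so carries A and received a from Daniel (aa), so Tariq is Aa.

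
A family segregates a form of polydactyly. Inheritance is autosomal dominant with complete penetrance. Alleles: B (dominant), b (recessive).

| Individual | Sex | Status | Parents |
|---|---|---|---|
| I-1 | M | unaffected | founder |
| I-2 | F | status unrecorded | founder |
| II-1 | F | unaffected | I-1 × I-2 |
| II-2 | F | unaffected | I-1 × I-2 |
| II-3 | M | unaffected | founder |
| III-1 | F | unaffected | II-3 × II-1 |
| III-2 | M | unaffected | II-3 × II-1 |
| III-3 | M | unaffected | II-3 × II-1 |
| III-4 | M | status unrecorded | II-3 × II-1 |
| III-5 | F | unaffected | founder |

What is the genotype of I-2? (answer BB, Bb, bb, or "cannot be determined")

I-2's phenotype is unrecorded, and no parent or child forces a single allele at both positions; consistent genotype assignments exist with I-2 as Bb or bb.

cannot be determined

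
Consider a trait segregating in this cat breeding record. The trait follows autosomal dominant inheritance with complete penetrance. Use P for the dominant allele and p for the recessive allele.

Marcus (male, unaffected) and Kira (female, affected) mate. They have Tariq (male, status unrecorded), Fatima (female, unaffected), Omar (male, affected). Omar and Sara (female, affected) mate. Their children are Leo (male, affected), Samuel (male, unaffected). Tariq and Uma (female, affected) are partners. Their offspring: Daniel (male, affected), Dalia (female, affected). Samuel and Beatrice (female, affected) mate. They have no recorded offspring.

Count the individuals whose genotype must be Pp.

Obligate heterozygotes: Kira is affected so carries P and passed p to Fatima (pp), so Kira is Pp; Omar is affected so carries P and received p from Marcus (pp), so Omar is Pp; Sara is affected so carries P and passed p to Samuel (pp), so Sara is Pp.
Every other individual is either homozygous by phenotype or has at least one consistent homozygous assignment, so the count is 3.

3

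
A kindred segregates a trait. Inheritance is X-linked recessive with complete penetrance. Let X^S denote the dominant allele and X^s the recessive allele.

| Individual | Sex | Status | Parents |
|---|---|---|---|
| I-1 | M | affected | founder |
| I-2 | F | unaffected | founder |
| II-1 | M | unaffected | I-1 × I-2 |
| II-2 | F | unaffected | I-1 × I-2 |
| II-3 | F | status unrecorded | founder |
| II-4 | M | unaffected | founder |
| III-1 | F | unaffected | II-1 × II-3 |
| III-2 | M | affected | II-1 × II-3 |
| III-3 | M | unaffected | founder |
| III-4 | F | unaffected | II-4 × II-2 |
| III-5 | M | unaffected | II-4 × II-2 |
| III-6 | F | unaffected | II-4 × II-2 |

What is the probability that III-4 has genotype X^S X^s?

II-4 is unaffected, so II-4 is X^S Y.
II-2 is unaffected so carries S and received s from I-1 (X^s Y), so II-2 is X^S X^s.
Their cross gives offspring ratios 1/2 X^S X^S : 1/2 X^S X^s. Conditioning on III-4 being unaffected, P(X^S X^s) = 1/2 / 1 = 1/2.

1/2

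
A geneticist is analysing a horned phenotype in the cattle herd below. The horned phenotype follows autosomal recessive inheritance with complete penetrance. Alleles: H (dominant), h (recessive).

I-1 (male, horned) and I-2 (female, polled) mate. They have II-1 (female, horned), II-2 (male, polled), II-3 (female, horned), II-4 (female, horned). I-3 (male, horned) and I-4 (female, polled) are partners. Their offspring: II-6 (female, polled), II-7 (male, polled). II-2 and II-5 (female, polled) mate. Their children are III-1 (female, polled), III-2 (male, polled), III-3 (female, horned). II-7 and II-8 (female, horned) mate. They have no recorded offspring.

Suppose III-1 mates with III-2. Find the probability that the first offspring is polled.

8/9

II-2 is polled so carries H and received h from I-1 (hh), so II-2 is Hh.
II-5 is polled so carries H and passed h to III-3 (hh), so II-5 is Hh.
III-1 is a polled offspring of II-2 (Hh) × II-5 (Hh), whose cross gives 1/4 HH : 1/2 Hh : 1/4 hh; conditioning on being polled, III-1 is HH with probability 1/3, Hh with probability 2/3.
III-2 is a polled offspring of II-2 (Hh) × II-5 (Hh), whose cross gives 1/4 HH : 1/2 Hh : 1/4 hh; conditioning on being polled, III-2 is HH with probability 1/3, Hh with probability 2/3.
Summing over parental genotype combinations, P(offspring is polled) = 1/9·1 + 2/9·1 + 2/9·1 + 4/9·3/4 = 8/9.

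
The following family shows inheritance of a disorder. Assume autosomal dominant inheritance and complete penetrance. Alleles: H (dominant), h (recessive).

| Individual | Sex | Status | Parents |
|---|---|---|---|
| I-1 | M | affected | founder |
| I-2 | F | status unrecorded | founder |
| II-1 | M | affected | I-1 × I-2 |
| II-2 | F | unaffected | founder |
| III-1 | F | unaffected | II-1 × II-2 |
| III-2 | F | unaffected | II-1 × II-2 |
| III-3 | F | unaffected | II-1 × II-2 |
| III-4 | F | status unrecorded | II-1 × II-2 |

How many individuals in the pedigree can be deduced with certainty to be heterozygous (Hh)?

Obligate heterozygotes: II-1 is affected so carries H and passed h to III-1 (hh), so II-1 is Hh.
Every other individual is either homozygous by phenotype or has at least one consistent homozygous assignment, so the count is 1.

1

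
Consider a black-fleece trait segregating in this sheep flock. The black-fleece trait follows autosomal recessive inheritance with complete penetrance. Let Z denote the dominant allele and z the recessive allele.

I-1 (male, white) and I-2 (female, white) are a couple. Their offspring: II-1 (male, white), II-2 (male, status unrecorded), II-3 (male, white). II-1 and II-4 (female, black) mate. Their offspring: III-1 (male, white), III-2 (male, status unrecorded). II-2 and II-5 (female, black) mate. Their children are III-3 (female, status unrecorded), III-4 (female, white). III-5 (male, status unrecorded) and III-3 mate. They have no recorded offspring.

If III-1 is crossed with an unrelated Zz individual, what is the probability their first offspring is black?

1/4

III-1 is white so carries Z and received z from II-4 (zz), so III-1 is Zz.
The cross gives 1/4 ZZ : 1/2 Zz : 1/4 zz, so P(offspring is black) = 1/4.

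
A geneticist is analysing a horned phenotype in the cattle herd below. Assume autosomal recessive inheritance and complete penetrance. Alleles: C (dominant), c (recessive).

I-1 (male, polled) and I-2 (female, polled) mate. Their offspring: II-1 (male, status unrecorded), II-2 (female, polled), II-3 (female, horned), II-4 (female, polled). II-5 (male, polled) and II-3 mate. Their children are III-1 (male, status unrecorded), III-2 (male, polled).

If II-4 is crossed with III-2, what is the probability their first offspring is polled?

I-1 is polled so carries C and passed c to II-3 (cc), so I-1 is Cc.
I-2 is polled so carries C and passed c to II-3 (cc), so I-2 is Cc.
II-4 is a polled offspring of I-1 (Cc) × I-2 (Cc), whose cross gives 1/4 CC : 1/2 Cc : 1/4 cc; conditioning on being polled, II-4 is CC with probability 1/3, Cc with probability 2/3.
III-2 is polled so carries C and received c from II-3 (cc), so III-2 is Cc.
Summing over parental genotype combinations, P(offspring is polled) = 1/3·1 + 2/3·3/4 = 5/6.

5/6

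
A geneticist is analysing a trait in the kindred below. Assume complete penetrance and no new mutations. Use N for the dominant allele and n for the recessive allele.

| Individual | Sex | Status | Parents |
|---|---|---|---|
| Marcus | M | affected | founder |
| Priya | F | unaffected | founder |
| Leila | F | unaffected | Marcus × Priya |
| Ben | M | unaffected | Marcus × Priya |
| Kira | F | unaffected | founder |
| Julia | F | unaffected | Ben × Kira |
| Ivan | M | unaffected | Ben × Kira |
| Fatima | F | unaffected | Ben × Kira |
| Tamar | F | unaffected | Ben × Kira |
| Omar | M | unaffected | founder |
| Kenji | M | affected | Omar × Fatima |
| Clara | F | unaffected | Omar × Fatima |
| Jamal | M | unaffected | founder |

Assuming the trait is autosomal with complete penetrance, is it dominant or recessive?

recessive

Omar and Fatima are both unaffected yet have an affected child Kenji. Under dominance, an affected child requires at least one affected parent, so the trait cannot be dominant.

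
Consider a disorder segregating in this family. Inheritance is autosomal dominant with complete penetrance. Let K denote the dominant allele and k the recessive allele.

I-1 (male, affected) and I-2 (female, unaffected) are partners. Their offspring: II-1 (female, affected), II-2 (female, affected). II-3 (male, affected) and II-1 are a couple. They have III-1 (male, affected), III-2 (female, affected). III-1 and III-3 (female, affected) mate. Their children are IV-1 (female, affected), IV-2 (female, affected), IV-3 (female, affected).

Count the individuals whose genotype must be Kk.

2

Obligate heterozygotes: II-1 is affected so carries K and received k from I-2 (kk), so II-1 is Kk; II-2 is affected so carries K and received k from I-2 (kk), so II-2 is Kk.
Every other individual is either homozygous by phenotype or has at least one consistent homozygous assignment, so the count is 2.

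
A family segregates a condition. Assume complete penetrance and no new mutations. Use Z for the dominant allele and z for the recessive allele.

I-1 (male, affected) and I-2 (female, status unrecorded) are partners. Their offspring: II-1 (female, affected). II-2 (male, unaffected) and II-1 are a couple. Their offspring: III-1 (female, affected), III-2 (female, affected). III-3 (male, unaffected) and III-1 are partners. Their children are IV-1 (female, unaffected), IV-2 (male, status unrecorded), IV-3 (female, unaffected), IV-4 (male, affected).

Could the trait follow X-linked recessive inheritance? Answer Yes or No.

Under X-linked recessive, III-1 (affected, female) cannot arise from II-2 (unaffected) × II-1 (affected).

No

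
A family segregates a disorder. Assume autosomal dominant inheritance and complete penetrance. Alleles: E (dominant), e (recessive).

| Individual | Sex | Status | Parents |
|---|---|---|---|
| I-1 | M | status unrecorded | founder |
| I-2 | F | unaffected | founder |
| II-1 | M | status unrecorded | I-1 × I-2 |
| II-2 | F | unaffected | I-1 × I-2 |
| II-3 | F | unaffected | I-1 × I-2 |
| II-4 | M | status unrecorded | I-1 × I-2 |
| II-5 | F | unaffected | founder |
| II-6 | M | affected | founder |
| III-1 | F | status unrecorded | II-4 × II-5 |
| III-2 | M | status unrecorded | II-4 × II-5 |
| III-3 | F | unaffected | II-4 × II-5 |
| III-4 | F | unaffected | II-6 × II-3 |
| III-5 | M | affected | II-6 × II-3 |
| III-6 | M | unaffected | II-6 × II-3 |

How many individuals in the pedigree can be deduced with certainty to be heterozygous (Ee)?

Obligate heterozygotes: II-6 is affected so carries E and passed e to III-4 (ee), so II-6 is Ee; III-5 is affected so carries E and received e from II-3 (ee), so III-5 is Ee.
Every other individual is either homozygous by phenotype or has at least one consistent homozygous assignment, so the count is 2.

2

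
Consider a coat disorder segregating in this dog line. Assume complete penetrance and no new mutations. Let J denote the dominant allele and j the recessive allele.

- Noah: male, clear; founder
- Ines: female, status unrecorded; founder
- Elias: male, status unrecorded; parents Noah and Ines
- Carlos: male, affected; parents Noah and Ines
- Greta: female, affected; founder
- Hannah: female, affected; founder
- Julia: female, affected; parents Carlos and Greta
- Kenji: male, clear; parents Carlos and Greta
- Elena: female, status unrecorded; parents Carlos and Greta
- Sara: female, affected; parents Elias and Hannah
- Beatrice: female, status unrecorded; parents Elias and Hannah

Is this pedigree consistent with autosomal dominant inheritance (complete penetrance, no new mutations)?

A consistent assignment under autosomal dominant exists: Noah jj, Ines JJ, Elias Jj, Carlos Jj, Greta Jj, Hannah JJ, Julia JJ, Kenji jj, Elena JJ, Sara JJ, Beatrice JJ.
In this assignment every recorded phenotype matches its genotype and every non-founder's genotype is obtainable from its parents' genotypes, so the pedigree is consistent.

Yes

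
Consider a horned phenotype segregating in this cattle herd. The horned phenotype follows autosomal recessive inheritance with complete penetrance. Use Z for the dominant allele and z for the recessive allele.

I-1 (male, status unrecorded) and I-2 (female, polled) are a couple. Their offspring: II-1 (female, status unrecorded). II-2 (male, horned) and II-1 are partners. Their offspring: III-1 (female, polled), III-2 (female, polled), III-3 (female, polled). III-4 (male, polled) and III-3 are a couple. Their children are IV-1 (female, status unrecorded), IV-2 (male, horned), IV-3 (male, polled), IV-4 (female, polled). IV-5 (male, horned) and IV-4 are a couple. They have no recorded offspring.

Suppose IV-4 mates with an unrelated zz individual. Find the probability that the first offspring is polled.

2/3

III-4 is polled so carries Z and passed z to IV-2 (zz), so III-4 is Zz.
III-3 is polled so carries Z and received z from II-2 (zz), so III-3 is Zz.
IV-4 is a polled offspring of III-4 (Zz) × III-3 (Zz), whose cross gives 1/4 ZZ : 1/2 Zz : 1/4 zz; conditioning on being polled, IV-4 is ZZ with probability 1/3, Zz with probability 2/3.
Summing over parental genotype combinations, P(offspring is polled) = 1/3·1 + 2/3·1/2 = 2/3.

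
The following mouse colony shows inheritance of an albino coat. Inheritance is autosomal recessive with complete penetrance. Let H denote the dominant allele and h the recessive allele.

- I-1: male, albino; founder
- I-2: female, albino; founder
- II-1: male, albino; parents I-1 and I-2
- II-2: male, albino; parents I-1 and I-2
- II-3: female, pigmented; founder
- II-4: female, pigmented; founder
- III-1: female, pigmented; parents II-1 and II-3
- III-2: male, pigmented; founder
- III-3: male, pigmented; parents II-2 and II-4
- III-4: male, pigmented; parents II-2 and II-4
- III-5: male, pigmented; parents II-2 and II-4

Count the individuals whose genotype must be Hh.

Obligate heterozygotes: III-1 is pigmented so carries H and received h from II-1 (hh), so III-1 is Hh; III-3 is pigmented so carries H and received h from II-2 (hh), so III-3 is Hh; III-4 is pigmented so carries H and received h from II-2 (hh), so III-4 is Hh; III-5 is pigmented so carries H and received h from II-2 (hh), so III-5 is Hh.
Every other individual is either homozygous by phenotype or has at least one consistent homozygous assignment, so the count is 4.

4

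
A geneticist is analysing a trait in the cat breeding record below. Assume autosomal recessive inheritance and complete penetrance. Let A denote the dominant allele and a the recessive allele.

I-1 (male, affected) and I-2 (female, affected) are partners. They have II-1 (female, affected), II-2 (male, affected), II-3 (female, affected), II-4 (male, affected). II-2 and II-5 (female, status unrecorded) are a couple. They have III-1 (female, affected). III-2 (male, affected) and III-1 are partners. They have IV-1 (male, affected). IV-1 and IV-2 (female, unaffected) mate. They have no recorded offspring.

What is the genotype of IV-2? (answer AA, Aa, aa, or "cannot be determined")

IV-2's phenotype allows AA or Aa, and no parent or child forces a single allele at both positions; consistent genotype assignments exist with IV-2 as AA or Aa.

cannot be determined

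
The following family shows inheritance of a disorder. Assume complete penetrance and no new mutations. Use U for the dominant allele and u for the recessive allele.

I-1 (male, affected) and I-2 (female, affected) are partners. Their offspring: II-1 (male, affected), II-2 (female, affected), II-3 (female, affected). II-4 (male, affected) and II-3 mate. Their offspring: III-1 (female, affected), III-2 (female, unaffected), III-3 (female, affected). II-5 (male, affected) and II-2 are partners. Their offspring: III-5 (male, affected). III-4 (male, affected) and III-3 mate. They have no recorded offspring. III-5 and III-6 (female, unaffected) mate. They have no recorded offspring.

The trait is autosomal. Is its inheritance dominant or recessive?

dominant

II-4 and II-3 are both affected yet have an unaffected child III-2. Under a recessive model two affected parents are homozygous and every child would be affected, so the trait cannot be recessive.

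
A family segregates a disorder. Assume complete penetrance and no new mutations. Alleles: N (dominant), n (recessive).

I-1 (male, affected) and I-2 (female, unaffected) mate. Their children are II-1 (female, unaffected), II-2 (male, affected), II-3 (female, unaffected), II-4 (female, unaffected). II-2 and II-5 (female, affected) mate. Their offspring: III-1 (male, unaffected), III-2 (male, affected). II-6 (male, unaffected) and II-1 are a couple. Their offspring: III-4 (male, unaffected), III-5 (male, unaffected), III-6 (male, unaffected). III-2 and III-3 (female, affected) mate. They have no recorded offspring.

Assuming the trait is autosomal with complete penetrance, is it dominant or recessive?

II-2 and II-5 are both affected yet have an unaffected child III-1. Under a recessive model two affected parents are homozygous and every child would be affected, so the trait cannot be recessive.

dominant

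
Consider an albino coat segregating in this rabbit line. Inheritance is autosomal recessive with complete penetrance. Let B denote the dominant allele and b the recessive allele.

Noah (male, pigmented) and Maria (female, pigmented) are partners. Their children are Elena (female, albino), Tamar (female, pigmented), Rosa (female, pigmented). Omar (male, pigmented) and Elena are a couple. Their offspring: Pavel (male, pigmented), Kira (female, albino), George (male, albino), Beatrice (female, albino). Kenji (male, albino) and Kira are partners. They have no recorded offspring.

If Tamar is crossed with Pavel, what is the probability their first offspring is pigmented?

5/6

Noah is pigmented so carries B and passed b to Elena (bb), so Noah is Bb.
Maria is pigmented so carries B and passed b to Elena (bb), so Maria is Bb.
Tamar is a pigmented offspring of Noah (Bb) × Maria (Bb), whose cross gives 1/4 BB : 1/2 Bb : 1/4 bb; conditioning on being pigmented, Tamar is BB with probability 1/3, Bb with probability 2/3.
Pavel is pigmented so carries B and received b from Elena (bb), so Pavel is Bb.
Summing over parental genotype combinations, P(offspring is pigmented) = 1/3·1 + 2/3·3/4 = 5/6.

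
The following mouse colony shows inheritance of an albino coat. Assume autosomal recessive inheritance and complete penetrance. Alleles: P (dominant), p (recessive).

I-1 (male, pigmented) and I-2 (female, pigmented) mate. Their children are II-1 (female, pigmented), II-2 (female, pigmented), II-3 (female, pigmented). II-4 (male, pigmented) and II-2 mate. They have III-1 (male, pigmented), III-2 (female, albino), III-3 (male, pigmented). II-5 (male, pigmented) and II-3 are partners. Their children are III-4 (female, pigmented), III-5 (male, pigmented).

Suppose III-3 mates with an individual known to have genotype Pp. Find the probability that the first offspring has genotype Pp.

II-4 is pigmented so carries P and passed p to III-2 (pp), so II-4 is Pp.
II-2 is pigmented so carries P and passed p to III-2 (pp), so II-2 is Pp.
III-3 is a pigmented offspring of II-4 (Pp) × II-2 (Pp), whose cross gives 1/4 PP : 1/2 Pp : 1/4 pp; conditioning on being pigmented, III-3 is PP with probability 1/3, Pp with probability 2/3.
Summing over parental genotype combinations, P(offspring has genotype Pp) = 1/3·1/2 + 2/3·1/2 = 1/2.

1/2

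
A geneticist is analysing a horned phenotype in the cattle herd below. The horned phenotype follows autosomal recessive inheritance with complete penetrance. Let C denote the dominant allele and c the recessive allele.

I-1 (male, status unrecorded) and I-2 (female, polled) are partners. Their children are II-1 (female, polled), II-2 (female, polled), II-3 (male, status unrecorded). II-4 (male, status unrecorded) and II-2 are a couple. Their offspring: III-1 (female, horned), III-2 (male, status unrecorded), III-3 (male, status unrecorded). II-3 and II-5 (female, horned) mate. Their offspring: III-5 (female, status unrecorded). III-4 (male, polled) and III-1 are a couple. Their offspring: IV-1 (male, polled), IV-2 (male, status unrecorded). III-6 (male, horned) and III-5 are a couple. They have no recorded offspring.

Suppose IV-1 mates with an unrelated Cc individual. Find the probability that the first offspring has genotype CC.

1/4

IV-1 is polled so carries C and received c from III-1 (cc), so IV-1 is Cc.
The cross gives 1/4 CC : 1/2 Cc : 1/4 cc, so P(offspring has genotype CC) = 1/4.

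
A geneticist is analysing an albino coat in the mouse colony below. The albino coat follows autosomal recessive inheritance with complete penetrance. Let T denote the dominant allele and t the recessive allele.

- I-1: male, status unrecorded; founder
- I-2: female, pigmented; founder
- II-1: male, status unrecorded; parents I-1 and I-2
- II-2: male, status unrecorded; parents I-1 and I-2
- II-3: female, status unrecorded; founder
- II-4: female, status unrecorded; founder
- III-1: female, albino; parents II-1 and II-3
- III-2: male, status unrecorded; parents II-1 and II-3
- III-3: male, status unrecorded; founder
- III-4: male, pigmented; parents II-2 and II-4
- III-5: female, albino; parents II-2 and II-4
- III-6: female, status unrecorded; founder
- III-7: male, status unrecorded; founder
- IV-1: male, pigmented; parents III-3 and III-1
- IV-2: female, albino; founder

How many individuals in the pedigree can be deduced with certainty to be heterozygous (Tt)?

Obligate heterozygotes: IV-1 is pigmented so carries T and received t from III-1 (tt), so IV-1 is Tt.
Every other individual is either homozygous by phenotype or has at least one consistent homozygous assignment, so the count is 1.

1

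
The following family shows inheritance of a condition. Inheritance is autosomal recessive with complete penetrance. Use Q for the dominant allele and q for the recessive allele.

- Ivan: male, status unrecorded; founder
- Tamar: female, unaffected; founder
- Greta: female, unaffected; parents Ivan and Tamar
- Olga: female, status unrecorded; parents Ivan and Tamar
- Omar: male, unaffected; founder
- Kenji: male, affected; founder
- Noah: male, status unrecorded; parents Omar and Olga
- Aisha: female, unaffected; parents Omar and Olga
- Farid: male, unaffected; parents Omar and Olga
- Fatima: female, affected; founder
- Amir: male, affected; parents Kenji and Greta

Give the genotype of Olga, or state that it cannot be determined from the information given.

cannot be determined

Olga's phenotype is unrecorded, and no parent or child forces a single allele at both positions; consistent genotype assignments exist with Olga as QQ or Qq or qq.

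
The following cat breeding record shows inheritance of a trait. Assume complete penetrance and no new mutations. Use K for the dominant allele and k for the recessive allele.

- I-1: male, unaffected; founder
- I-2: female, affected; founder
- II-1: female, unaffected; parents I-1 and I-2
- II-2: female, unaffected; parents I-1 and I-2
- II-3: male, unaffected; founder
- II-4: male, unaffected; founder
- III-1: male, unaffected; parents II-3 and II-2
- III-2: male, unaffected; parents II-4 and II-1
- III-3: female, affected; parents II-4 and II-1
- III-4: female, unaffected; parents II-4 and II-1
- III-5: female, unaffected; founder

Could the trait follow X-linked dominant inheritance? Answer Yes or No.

No

Under X-linked dominant, III-3 (affected, female) cannot arise from II-4 (unaffected) × II-1 (unaffected).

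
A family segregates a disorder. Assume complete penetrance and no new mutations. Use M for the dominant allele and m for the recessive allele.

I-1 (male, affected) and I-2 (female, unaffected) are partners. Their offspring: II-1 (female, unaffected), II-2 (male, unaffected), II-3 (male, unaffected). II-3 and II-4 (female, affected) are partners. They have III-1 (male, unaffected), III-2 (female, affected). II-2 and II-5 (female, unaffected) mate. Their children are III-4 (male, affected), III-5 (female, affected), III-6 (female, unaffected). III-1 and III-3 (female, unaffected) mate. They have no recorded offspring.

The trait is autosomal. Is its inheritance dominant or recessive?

II-2 and II-5 are both unaffected yet have an affected child III-4. Under dominance, an affected child requires at least one affected parent, so the trait cannot be dominant.

recessive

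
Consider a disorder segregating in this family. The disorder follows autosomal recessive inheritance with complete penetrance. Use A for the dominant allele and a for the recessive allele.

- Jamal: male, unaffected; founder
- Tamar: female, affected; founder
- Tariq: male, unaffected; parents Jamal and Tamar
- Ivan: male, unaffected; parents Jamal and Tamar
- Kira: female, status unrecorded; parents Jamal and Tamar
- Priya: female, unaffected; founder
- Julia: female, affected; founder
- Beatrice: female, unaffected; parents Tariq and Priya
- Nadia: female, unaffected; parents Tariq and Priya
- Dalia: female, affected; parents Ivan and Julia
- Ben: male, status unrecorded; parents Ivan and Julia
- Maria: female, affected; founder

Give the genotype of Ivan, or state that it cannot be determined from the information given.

Aa

From phenotype alone, Ivan is AA or Aa.
Ivan is unaffected so carries A and received a from Tamar (aa), so Ivan is Aa.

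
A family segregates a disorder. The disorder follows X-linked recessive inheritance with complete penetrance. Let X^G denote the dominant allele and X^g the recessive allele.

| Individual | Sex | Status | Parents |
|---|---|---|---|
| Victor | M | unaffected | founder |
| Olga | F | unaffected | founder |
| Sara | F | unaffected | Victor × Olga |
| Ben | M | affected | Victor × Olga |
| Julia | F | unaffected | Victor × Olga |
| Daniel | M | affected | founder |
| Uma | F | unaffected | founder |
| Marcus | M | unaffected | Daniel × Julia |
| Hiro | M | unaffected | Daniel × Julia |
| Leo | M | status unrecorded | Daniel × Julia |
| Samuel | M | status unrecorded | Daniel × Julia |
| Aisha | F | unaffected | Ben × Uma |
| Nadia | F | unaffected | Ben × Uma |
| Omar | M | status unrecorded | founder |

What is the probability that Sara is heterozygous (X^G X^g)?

1/2

Victor is unaffected, so Victor is X^G Y.
Olga is unaffected so carries G and passed g to Ben (X^g Y), so Olga is X^G X^g.
Their cross gives offspring ratios 1/2 X^G X^G : 1/2 X^G X^g. Conditioning on Sara being unaffected, P(X^G X^g) = 1/2 / 1 = 1/2.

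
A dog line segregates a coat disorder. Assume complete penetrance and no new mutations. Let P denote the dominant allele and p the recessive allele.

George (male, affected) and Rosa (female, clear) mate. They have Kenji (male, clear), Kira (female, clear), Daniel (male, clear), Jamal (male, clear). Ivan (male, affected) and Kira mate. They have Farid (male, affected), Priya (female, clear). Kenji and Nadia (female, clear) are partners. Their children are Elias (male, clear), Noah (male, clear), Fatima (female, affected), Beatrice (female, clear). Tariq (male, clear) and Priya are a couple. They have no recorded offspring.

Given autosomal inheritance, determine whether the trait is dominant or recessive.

recessive

Kenji and Nadia are both clear yet have an affected child Fatima. Under dominance, an affected child requires at least one affected parent, so the trait cannot be dominant.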